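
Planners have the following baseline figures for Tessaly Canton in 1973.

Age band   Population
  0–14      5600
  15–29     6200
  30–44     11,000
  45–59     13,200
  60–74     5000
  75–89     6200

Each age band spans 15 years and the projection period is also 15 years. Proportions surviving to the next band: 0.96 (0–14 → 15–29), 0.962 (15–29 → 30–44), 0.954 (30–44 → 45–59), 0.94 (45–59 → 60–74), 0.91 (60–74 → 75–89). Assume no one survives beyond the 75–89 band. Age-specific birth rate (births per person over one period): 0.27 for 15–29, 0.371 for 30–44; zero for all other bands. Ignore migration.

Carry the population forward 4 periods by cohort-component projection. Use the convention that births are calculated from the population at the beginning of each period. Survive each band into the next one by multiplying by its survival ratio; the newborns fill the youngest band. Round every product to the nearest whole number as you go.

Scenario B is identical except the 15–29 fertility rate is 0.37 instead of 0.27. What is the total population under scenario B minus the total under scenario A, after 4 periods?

Call the bands 1 to 6, youngest first.
After projecting period 1:
Births: 6200 × 0.27 = 1674  |  11000 × 0.371 = 4081 — total 5755
Band 2: 5600 × 0.96 = 5376
Band 3: 6200 × 0.962 = 5964
Band 4: 11000 × 0.954 = 10494
Band 5: 13200 × 0.94 = 12408
Band 6: 5000 × 0.91 = 4550
End of period: [5755, 5376, 5964, 10494, 12408, 4550]
After projecting period 2:
Births: 5376 × 0.27 = 1452  |  5964 × 0.371 = 2213 — total 3665
Band 2: 5755 × 0.96 = 5525
Band 3: 5376 × 0.962 = 5172
Band 4: 5964 × 0.954 = 5690
Band 5: 10494 × 0.94 = 9864
Band 6: 12408 × 0.91 = 11291
End of period: [3665, 5525, 5172, 5690, 9864, 11291]
After projecting period 3:
Births: 5525 × 0.27 = 1492  |  5172 × 0.371 = 1919 — total 3411
Band 2: 3665 × 0.96 = 3518
Band 3: 5525 × 0.962 = 5315
Band 4: 5172 × 0.954 = 4934
Band 5: 5690 × 0.94 = 5349
Band 6: 9864 × 0.91 = 8976
End of period: [3411, 3518, 5315, 4934, 5349, 8976]
After projecting period 4:
Births: 3518 × 0.27 = 950  |  5315 × 0.371 = 1972 — total 2922
Band 2: 3411 × 0.96 = 3275
Band 3: 3518 × 0.962 = 3384
Band 4: 5315 × 0.954 = 5071
Band 5: 4934 × 0.94 = 4638
Band 6: 5349 × 0.91 = 4868
End of period: [2922, 3275, 3384, 5071, 4638, 4868]
Scenario A total after 4 periods: 24158
Scenario B projection —
After projecting period 1:
Births: 6200 × 0.37 = 2294  |  11000 × 0.371 = 4081 — total 6375
Band 2: 5600 × 0.96 = 5376
Band 3: 6200 × 0.962 = 5964
Band 4: 11000 × 0.954 = 10494
Band 5: 13200 × 0.94 = 12408
Band 6: 5000 × 0.91 = 4550
End of period: [6375, 5376, 5964, 10494, 12408, 4550]
After projecting period 2:
Births: 5376 × 0.37 = 1989  |  5964 × 0.371 = 2213 — total 4202
Band 2: 6375 × 0.96 = 6120
Band 3: 5376 × 0.962 = 5172
Band 4: 5964 × 0.954 = 5690
Band 5: 10494 × 0.94 = 9864
Band 6: 12408 × 0.91 = 11291
End of period: [4202, 6120, 5172, 5690, 9864, 11291]
After projecting period 3:
Births: 6120 × 0.37 = 2264  |  5172 × 0.371 = 1919 — total 4183
Band 2: 4202 × 0.96 = 4034
Band 3: 6120 × 0.962 = 5887
Band 4: 5172 × 0.954 = 4934
Band 5: 5690 × 0.94 = 5349
Band 6: 9864 × 0.91 = 8976
End of period: [4183, 4034, 5887, 4934, 5349, 8976]
After projecting period 4:
Births: 4034 × 0.37 = 1493  |  5887 × 0.371 = 2184 — total 3677
Band 2: 4183 × 0.96 = 4016
Band 3: 4034 × 0.962 = 3881
Band 4: 5887 × 0.954 = 5616
Band 5: 4934 × 0.94 = 4638
Band 6: 5349 × 0.91 = 4868
End of period: [3677, 4016, 3881, 5616, 4638, 4868]
Scenario B total after 4 periods: 26696
Difference B − A = 26696 − 24158 = 2538

2538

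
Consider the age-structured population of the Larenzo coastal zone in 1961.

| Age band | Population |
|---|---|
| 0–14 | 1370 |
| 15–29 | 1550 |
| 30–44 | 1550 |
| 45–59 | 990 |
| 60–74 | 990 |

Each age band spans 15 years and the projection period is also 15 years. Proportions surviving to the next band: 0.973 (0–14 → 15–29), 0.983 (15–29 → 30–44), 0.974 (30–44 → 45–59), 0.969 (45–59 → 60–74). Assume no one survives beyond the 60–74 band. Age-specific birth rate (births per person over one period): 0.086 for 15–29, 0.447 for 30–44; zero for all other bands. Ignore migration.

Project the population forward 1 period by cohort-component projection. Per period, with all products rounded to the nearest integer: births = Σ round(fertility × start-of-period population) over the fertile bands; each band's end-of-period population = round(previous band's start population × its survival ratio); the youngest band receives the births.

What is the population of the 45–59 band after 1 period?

[period 1]
Births: 1550 × 0.086 = 133  |  1550 × 0.447 = 693 ⇒ total 826
15–29: 1370 × 0.973 = 1333
30–44: 1550 × 0.983 = 1524
45–59: 1550 × 0.974 = 1510
60–74: 990 × 0.969 = 959
→ [826, 1333, 1524, 1510, 959]

1510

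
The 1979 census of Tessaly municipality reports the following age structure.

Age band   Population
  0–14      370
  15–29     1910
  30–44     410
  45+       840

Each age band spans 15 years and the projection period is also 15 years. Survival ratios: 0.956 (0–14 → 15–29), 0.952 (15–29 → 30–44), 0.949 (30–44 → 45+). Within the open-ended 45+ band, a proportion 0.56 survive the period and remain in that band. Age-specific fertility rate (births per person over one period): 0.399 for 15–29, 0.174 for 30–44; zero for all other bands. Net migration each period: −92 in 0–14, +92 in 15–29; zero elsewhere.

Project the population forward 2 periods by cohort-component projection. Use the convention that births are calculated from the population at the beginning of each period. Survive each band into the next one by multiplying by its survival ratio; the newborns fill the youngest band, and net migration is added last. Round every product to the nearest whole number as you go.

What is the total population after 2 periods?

3833

Period 1.
Births: 1910 × 0.399 = 762, 410 × 0.174 = 71 → total 833
15–29: 370 × 0.956 = 354
30–44: 1910 × 0.952 = 1818
45+: 410 × 0.949 + 840 × 0.56 = 389 + 470 = 859
Net migration: 0–14 − 92 → 741; 15–29 + 92 → 446
→ [741, 446, 1818, 859]
Period 2.
Births: 446 × 0.399 = 178, 1818 × 0.174 = 316 → total 494
15–29: 741 × 0.956 = 708
30–44: 446 × 0.952 = 425
45+: 1818 × 0.949 + 859 × 0.56 = 1725 + 481 = 2206
Net migration: 0–14 − 92 → 402; 15–29 + 92 → 800
→ [402, 800, 425, 2206]
Total after period 2: 402 + 800 + 425 + 2206 = 3833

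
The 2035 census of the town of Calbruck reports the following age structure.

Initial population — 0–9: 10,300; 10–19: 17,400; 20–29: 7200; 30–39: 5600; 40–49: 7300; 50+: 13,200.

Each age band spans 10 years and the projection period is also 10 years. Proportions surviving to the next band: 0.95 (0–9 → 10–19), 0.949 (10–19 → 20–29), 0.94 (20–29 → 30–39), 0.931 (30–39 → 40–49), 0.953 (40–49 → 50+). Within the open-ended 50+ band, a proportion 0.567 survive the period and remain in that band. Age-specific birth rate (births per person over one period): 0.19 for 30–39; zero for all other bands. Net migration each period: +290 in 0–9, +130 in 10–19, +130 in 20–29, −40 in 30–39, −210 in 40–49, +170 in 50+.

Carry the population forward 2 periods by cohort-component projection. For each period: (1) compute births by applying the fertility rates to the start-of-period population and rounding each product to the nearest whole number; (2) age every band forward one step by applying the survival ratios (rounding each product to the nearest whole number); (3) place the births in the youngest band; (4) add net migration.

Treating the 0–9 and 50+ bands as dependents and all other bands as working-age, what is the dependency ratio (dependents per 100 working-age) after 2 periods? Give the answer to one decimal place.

Period 1.
Births: 5600 × 0.19 = 1064
10–19: 10300 × 0.95 = 9785
20–29: 17400 × 0.949 = 16513
30–39: 7200 × 0.94 = 6768
40–49: 5600 × 0.931 = 5214
50+: 7300 × 0.953 + 13200 × 0.567 = 6957 + 7484 = 14441
Net migration: 0–9 + 290 → 1354; 10–19 + 130 → 9915; 20–29 + 130 → 16643; 30–39 − 40 → 6728; 40–49 − 210 → 5004; 50+ + 170 → 14611
End of period: [1354, 9915, 16643, 6728, 5004, 14611]
Period 2.
Births: 6728 × 0.19 = 1278
10–19: 1354 × 0.95 = 1286
20–29: 9915 × 0.949 = 9409
30–39: 16643 × 0.94 = 15644
40–49: 6728 × 0.931 = 6264
50+: 5004 × 0.953 + 14611 × 0.567 = 4769 + 8284 = 13053
Net migration: 0–9 + 290 → 1568; 10–19 + 130 → 1416; 20–29 + 130 → 9539; 30–39 − 40 → 15604; 40–49 − 210 → 6054; 50+ + 170 → 13223
End of period: [1568, 1416, 9539, 15604, 6054, 13223]
Dependents (band 0–9 + band 50+) = 1568 + 13223 = 14791; working-age = 32613; ratio = 14791/32613 × 100 = 45.4

45.4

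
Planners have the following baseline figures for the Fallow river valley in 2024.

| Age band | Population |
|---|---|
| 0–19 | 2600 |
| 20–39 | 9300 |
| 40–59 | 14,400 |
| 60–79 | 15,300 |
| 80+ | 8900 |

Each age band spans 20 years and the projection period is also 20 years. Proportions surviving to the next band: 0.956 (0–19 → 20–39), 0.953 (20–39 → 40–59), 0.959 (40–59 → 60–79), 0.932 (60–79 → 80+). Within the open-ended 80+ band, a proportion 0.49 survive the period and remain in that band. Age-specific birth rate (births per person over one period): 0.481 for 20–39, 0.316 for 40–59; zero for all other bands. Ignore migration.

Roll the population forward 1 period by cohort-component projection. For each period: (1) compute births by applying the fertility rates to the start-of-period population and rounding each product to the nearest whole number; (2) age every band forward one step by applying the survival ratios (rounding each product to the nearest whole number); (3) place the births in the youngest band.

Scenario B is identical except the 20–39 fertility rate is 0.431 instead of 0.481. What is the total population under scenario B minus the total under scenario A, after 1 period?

-465

Call the groups 1 to 5, youngest first.
Period 1.
Births: 9300 * 0.481 = 4473  |  14400 * 0.316 = 4550 — total 9023
Group 2: 2600 * 0.956 = 2486
Group 3: 9300 * 0.953 = 8863
Group 4: 14400 * 0.959 = 13810
Group 5: 15300 * 0.932 + 8900 * 0.49 = 14260 + 4361 = 18621
End of period: [9023, 2486, 8863, 13810, 18621]
Scenario A total after 1 period: 52803
Scenario B projection —
Period 1.
Births: 9300 * 0.431 = 4008  |  14400 * 0.316 = 4550 — total 8558
Group 2: 2600 * 0.956 = 2486
Group 3: 9300 * 0.953 = 8863
Group 4: 14400 * 0.959 = 13810
Group 5: 15300 * 0.932 + 8900 * 0.49 = 14260 + 4361 = 18621
End of period: [8558, 2486, 8863, 13810, 18621]
Scenario B total after 1 period: 52338
Difference B − A = 52338 − 52803 = -465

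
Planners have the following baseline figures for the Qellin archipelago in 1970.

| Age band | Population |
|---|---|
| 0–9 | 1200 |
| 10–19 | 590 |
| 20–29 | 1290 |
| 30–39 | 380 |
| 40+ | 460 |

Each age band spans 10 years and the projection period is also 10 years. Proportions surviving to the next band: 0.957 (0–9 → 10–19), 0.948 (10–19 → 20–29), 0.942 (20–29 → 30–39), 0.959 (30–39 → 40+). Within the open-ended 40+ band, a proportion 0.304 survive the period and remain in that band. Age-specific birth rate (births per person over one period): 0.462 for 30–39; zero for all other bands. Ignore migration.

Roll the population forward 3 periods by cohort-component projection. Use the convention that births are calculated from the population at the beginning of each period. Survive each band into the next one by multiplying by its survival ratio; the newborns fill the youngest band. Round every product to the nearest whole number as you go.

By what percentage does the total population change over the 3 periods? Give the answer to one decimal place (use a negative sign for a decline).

-26.8

Period 1.
Births: 380 × 0.462 = 176
10–19: 1200 × 0.957 = 1148
20–29: 590 × 0.948 = 559
30–39: 1290 × 0.942 = 1215
40+: 380 × 0.959 + 460 × 0.304 = 364 + 140 = 504
→ [176, 1148, 559, 1215, 504]
Period 2.
Births: 1215 × 0.462 = 561
10–19: 176 × 0.957 = 168
20–29: 1148 × 0.948 = 1088
30–39: 559 × 0.942 = 527
40+: 1215 × 0.959 + 504 × 0.304 = 1165 + 153 = 1318
→ [561, 168, 1088, 527, 1318]
Period 3.
Births: 527 × 0.462 = 243
10–19: 561 × 0.957 = 537
20–29: 168 × 0.948 = 159
30–39: 1088 × 0.942 = 1025
40+: 527 × 0.959 + 1318 × 0.304 = 505 + 401 = 906
→ [243, 537, 159, 1025, 906]
Total: 3920 → 2870; change = -1050; percentage change = -26.8%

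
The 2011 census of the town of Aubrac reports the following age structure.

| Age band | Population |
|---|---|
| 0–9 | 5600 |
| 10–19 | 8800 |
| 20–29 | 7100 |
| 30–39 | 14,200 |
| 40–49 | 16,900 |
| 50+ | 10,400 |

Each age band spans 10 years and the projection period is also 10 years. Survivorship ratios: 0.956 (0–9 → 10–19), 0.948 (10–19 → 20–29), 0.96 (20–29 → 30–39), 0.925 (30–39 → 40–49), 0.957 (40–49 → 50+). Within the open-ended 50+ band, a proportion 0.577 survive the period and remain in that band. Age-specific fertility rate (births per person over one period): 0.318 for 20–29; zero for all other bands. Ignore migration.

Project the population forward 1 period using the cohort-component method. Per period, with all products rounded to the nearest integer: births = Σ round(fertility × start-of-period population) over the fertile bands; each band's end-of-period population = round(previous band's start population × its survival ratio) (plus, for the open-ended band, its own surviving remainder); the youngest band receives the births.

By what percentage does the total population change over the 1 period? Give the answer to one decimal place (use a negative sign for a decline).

-7.8

Let band 1 be 0–9 through band 6 = 50+.
Period 1:
Births: 7100 × 0.318 = 2258
Band 2: 5600 × 0.956 = 5354
Band 3: 8800 × 0.948 = 8342
Band 4: 7100 × 0.96 = 6816
Band 5: 14200 × 0.925 = 13135
Band 6: 16900 × 0.957 + 10400 × 0.577 = 16173 + 6001 = 22174
Giving 2258 / 5354 / 8342 / 6816 / 13135 / 22174.
Total: 63000 → 58079; change = -4921; percentage change = -7.8%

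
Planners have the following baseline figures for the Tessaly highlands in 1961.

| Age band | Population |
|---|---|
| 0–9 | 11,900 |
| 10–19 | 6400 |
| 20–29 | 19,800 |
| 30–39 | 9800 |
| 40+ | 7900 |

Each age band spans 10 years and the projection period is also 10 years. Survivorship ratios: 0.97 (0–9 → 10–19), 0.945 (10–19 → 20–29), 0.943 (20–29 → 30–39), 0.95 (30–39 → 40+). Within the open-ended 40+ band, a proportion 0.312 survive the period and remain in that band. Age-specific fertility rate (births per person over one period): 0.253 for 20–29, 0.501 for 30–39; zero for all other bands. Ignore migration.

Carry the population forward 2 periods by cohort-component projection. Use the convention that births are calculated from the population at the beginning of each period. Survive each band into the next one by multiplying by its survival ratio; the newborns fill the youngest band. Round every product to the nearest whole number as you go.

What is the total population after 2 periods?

58527

(Bands numbered youngest = 1 to oldest = 5.)
Period 1.
Births: 19800 × 0.253 = 5009, 9800 × 0.501 = 4910 — total 9919
Band 2: 11900 × 0.97 = 11543
Band 3: 6400 × 0.945 = 6048
Band 4: 19800 × 0.943 = 18671
Band 5: 9800 × 0.95 + 7900 × 0.312 = 9310 + 2465 = 11775
End of period: [9919, 11543, 6048, 18671, 11775]
Period 2.
Births: 6048 × 0.253 = 1530, 18671 × 0.501 = 9354 — total 10884
Band 2: 9919 × 0.97 = 9621
Band 3: 11543 × 0.945 = 10908
Band 4: 6048 × 0.943 = 5703
Band 5: 18671 × 0.95 + 11775 × 0.312 = 17737 + 3674 = 21411
End of period: [10884, 9621, 10908, 5703, 21411]
Total after period 2: 10884 + 9621 + 10908 + 5703 + 21411 = 58527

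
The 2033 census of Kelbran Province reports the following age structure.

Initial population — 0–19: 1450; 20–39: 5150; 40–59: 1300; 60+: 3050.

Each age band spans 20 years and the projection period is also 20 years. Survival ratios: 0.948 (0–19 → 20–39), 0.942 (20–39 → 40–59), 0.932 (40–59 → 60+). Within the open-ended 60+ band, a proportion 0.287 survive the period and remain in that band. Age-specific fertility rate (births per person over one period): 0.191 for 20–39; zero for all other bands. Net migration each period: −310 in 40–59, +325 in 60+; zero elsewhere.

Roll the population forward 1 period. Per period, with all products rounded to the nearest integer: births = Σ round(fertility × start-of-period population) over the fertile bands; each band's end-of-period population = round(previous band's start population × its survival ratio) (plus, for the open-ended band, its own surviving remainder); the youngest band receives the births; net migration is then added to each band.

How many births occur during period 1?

984

— Period 1 —
Births: 5150 × 0.191 = 984
20–39: 1450 × 0.948 = 1375
40–59: 5150 × 0.942 = 4851
60+: 1300 × 0.932 + 3050 × 0.287 = 1212 + 875 = 2087
Net migration: 40–59 − 310 → 4541; 60+ + 325 → 2412
→ [984, 1375, 4541, 2412]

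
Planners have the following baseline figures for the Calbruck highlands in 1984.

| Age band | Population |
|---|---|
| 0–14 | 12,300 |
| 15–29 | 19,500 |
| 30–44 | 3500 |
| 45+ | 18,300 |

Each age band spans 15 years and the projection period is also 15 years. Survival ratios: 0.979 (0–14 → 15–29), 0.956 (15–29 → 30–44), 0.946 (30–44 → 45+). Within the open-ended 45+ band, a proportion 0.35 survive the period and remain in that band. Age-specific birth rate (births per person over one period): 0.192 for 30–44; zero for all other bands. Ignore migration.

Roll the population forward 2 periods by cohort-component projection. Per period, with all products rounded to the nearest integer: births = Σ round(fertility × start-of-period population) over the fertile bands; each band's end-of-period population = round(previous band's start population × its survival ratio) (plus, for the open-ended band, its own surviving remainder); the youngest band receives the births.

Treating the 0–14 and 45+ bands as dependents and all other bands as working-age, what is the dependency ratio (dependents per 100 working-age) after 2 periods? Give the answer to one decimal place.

202.3

Call the groups 1 to 4, youngest first.
[period 1]
Births: 3500 × 0.192 = 672
Group 2: 12300 × 0.979 = 12042
Group 3: 19500 × 0.956 = 18642
Group 4: 3500 × 0.946 + 18300 × 0.35 = 3311 + 6405 = 9716
Giving 672 / 12042 / 18642 / 9716.
[period 2]
Births: 18642 × 0.192 = 3579
Group 2: 672 × 0.979 = 658
Group 3: 12042 × 0.956 = 11512
Group 4: 18642 × 0.946 + 9716 × 0.35 = 17635 + 3401 = 21036
Giving 3579 / 658 / 11512 / 21036.
Dependents (band 0–14 + band 45+) = 3579 + 21036 = 24615; working-age = 12170; ratio = 24615/12170 × 100 = 202.3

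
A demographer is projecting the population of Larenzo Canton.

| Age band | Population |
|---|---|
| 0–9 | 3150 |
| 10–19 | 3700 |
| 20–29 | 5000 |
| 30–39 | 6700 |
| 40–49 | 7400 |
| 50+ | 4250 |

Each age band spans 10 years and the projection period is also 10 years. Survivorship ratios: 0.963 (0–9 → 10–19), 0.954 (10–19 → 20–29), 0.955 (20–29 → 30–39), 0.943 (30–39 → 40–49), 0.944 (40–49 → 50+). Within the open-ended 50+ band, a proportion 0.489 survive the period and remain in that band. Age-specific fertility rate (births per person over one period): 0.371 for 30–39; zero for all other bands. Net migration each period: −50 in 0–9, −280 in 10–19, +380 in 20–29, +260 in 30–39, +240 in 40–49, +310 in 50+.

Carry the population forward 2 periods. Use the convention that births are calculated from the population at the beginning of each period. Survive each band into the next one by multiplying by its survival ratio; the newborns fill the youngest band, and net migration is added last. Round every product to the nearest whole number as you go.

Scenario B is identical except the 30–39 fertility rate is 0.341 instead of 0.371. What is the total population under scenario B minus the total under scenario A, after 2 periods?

-345

— Period 1 —
Births: 6700 × 0.371 = 2486
10–19: 3150 × 0.963 = 3033
20–29: 3700 × 0.954 = 3530
30–39: 5000 × 0.955 = 4775
40–49: 6700 × 0.943 = 6318
50+: 7400 × 0.944 + 4250 × 0.489 = 6986 + 2078 = 9064
Net migration: 0–9 − 50 → 2436; 10–19 − 280 → 2753; 20–29 + 380 → 3910; 30–39 + 260 → 5035; 40–49 + 240 → 6558; 50+ + 310 → 9374
→ [2436, 2753, 3910, 5035, 6558, 9374]
— Period 2 —
Births: 5035 × 0.371 = 1868
10–19: 2436 × 0.963 = 2346
20–29: 2753 × 0.954 = 2626
30–39: 3910 × 0.955 = 3734
40–49: 5035 × 0.943 = 4748
50+: 6558 × 0.944 + 9374 × 0.489 = 6191 + 4584 = 10775
Net migration: 0–9 − 50 → 1818; 10–19 − 280 → 2066; 20–29 + 380 → 3006; 30–39 + 260 → 3994; 40–49 + 240 → 4988; 50+ + 310 → 11085
→ [1818, 2066, 3006, 3994, 4988, 11085]
Scenario A total after 2 periods: 26957
Scenario B projection —
— Period 1 —
Births: 6700 × 0.341 = 2285
10–19: 3150 × 0.963 = 3033
20–29: 3700 × 0.954 = 3530
30–39: 5000 × 0.955 = 4775
40–49: 6700 × 0.943 = 6318
50+: 7400 × 0.944 + 4250 × 0.489 = 6986 + 2078 = 9064
Net migration: 0–9 − 50 → 2235; 10–19 − 280 → 2753; 20–29 + 380 → 3910; 30–39 + 260 → 5035; 40–49 + 240 → 6558; 50+ + 310 → 9374
→ [2235, 2753, 3910, 5035, 6558, 9374]
— Period 2 —
Births: 5035 × 0.341 = 1717
10–19: 2235 × 0.963 = 2152
20–29: 2753 × 0.954 = 2626
30–39: 3910 × 0.955 = 3734
40–49: 5035 × 0.943 = 4748
50+: 6558 × 0.944 + 9374 × 0.489 = 6191 + 4584 = 10775
Net migration: 0–9 − 50 → 1667; 10–19 − 280 → 1872; 20–29 + 380 → 3006; 30–39 + 260 → 3994; 40–49 + 240 → 4988; 50+ + 310 → 11085
→ [1667, 1872, 3006, 3994, 4988, 11085]
Scenario B total after 2 periods: 26612
Difference B − A = 26612 − 26957 = -345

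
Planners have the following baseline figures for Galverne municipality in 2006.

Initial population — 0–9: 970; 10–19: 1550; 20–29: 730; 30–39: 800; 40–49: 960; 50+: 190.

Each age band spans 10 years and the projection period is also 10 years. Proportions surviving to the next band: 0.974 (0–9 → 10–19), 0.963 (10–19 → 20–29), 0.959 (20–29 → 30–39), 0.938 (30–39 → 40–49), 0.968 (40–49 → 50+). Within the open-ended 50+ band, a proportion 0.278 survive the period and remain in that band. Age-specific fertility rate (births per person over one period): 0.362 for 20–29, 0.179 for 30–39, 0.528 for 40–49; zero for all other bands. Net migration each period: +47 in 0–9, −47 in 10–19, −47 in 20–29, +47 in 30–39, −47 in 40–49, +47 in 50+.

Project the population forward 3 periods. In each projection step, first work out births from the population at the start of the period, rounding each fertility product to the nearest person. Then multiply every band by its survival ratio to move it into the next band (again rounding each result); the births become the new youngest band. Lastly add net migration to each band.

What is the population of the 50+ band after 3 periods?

After projecting period 1:
Births: 730 × 0.362 = 264 ; 800 × 0.179 = 143 ; 960 × 0.528 = 507 → total 914
10–19: 970 × 0.974 = 945
20–29: 1550 × 0.963 = 1493
30–39: 730 × 0.959 = 700
40–49: 800 × 0.938 = 750
50+: 960 × 0.968 + 190 × 0.278 = 929 + 53 = 982
Net migration: 0–9 + 47 → 961; 10–19 − 47 → 898; 20–29 − 47 → 1446; 30–39 + 47 → 747; 40–49 − 47 → 703; 50+ + 47 → 1029
→ [961, 898, 1446, 747, 703, 1029]
After projecting period 2:
Births: 1446 × 0.362 = 523 ; 747 × 0.179 = 134 ; 703 × 0.528 = 371 → total 1028
10–19: 961 × 0.974 = 936
20–29: 898 × 0.963 = 865
30–39: 1446 × 0.959 = 1387
40–49: 747 × 0.938 = 701
50+: 703 × 0.968 + 1029 × 0.278 = 681 + 286 = 967
Net migration: 0–9 + 47 → 1075; 10–19 − 47 → 889; 20–29 − 47 → 818; 30–39 + 47 → 1434; 40–49 − 47 → 654; 50+ + 47 → 1014
→ [1075, 889, 818, 1434, 654, 1014]
After projecting period 3:
Births: 818 × 0.362 = 296 ; 1434 × 0.179 = 257 ; 654 × 0.528 = 345 → total 898
10–19: 1075 × 0.974 = 1047
20–29: 889 × 0.963 = 856
30–39: 818 × 0.959 = 784
40–49: 1434 × 0.938 = 1345
50+: 654 × 0.968 + 1014 × 0.278 = 633 + 282 = 915
Net migration: 0–9 + 47 → 945; 10–19 − 47 → 1000; 20–29 − 47 → 809; 30–39 + 47 → 831; 40–49 − 47 → 1298; 50+ + 47 → 962
→ [945, 1000, 809, 831, 1298, 962]

962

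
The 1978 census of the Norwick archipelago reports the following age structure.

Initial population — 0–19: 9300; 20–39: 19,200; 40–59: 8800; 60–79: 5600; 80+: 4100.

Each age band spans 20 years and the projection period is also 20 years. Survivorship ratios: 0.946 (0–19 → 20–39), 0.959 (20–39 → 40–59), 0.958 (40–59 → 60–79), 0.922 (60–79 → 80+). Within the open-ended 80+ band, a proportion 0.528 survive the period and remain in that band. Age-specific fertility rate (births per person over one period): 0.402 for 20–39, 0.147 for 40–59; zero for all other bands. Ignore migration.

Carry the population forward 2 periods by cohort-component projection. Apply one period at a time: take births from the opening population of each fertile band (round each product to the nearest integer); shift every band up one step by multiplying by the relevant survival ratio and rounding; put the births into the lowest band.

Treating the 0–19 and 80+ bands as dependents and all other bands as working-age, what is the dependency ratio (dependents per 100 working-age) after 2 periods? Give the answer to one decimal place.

51.7

After projecting period 1:
Births: 19200 * 0.402 = 7718 ; 8800 * 0.147 = 1294 ⇒ total 9012
20–39: 9300 * 0.946 = 8798
40–59: 19200 * 0.959 = 18413
60–79: 8800 * 0.958 = 8430
80+: 5600 * 0.922 + 4100 * 0.528 = 5163 + 2165 = 7328
Population now: 0–19=9012, 20–39=8798, 40–59=18413, 60–79=8430, 80+=7328
After projecting period 2:
Births: 8798 * 0.402 = 3537 ; 18413 * 0.147 = 2707 ⇒ total 6244
20–39: 9012 * 0.946 = 8525
40–59: 8798 * 0.959 = 8437
60–79: 18413 * 0.958 = 17640
80+: 8430 * 0.922 + 7328 * 0.528 = 7772 + 3869 = 11641
Population now: 0–19=6244, 20–39=8525, 40–59=8437, 60–79=17640, 80+=11641
Dependents (band 0–19 + band 80+) = 6244 + 11641 = 17885; working-age = 34602; ratio = 17885/34602 × 100 = 51.7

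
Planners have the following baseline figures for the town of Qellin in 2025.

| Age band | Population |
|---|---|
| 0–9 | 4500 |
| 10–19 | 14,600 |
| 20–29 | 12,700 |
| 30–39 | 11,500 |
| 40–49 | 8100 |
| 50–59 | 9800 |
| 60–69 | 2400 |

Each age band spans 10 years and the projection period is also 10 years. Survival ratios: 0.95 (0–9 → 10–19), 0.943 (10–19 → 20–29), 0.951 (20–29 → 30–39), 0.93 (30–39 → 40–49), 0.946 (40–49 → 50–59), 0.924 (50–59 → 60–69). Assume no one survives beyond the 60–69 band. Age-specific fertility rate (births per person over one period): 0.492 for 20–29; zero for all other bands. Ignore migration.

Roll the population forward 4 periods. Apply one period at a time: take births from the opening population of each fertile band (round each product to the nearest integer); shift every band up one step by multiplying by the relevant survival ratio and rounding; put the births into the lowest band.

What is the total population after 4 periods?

40931

After projecting period 1:
Births: 12700 × 0.492 = 6248
10–19: 4500 × 0.95 = 4275
20–29: 14600 × 0.943 = 13768
30–39: 12700 × 0.951 = 12078
40–49: 11500 × 0.93 = 10695
50–59: 8100 × 0.946 = 7663
60–69: 9800 × 0.924 = 9055
Giving 6248 / 4275 / 13768 / 12078 / 10695 / 7663 / 9055.
After projecting period 2:
Births: 13768 × 0.492 = 6774
10–19: 6248 × 0.95 = 5936
20–29: 4275 × 0.943 = 4031
30–39: 13768 × 0.951 = 13093
40–49: 12078 × 0.93 = 11233
50–59: 10695 × 0.946 = 10117
60–69: 7663 × 0.924 = 7081
Giving 6774 / 5936 / 4031 / 13093 / 11233 / 10117 / 7081.
After projecting period 3:
Births: 4031 × 0.492 = 1983
10–19: 6774 × 0.95 = 6435
20–29: 5936 × 0.943 = 5598
30–39: 4031 × 0.951 = 3833
40–49: 13093 × 0.93 = 12176
50–59: 11233 × 0.946 = 10626
60–69: 10117 × 0.924 = 9348
Giving 1983 / 6435 / 5598 / 3833 / 12176 / 10626 / 9348.
After projecting period 4:
Births: 5598 × 0.492 = 2754
10–19: 1983 × 0.95 = 1884
20–29: 6435 × 0.943 = 6068
30–39: 5598 × 0.951 = 5324
40–49: 3833 × 0.93 = 3565
50–59: 12176 × 0.946 = 11518
60–69: 10626 × 0.924 = 9818
Giving 2754 / 1884 / 6068 / 5324 / 3565 / 11518 / 9818.
Total after period 4: 2754 + 1884 + 6068 + 5324 + 3565 + 11518 + 9818 = 40931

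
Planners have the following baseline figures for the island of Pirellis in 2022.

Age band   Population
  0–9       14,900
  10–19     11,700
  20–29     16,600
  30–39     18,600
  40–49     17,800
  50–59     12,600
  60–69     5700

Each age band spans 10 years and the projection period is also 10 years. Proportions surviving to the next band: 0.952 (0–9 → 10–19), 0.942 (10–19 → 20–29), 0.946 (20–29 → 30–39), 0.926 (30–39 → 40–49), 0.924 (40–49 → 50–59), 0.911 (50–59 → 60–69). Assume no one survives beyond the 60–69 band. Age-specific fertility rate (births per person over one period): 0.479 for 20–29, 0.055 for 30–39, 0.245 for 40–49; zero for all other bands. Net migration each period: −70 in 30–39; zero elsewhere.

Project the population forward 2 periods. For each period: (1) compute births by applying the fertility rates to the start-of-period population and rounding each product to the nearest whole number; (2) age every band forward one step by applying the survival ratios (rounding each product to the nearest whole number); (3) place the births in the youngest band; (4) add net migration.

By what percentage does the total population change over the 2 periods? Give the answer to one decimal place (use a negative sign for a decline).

After projecting period 1:
Births: 16600 * 0.479 = 7951 ; 18600 * 0.055 = 1023 ; 17800 * 0.245 = 4361 → 13335
10–19: 14900 * 0.952 = 14185
20–29: 11700 * 0.942 = 11021
30–39: 16600 * 0.946 = 15704
40–49: 18600 * 0.926 = 17224
50–59: 17800 * 0.924 = 16447
60–69: 12600 * 0.911 = 11479
Net migration: 30–39 − 70 → 15634
End of period: [13335, 14185, 11021, 15634, 17224, 16447, 11479]
After projecting period 2:
Births: 11021 * 0.479 = 5279 ; 15634 * 0.055 = 860 ; 17224 * 0.245 = 4220 → 10359
10–19: 13335 * 0.952 = 12695
20–29: 14185 * 0.942 = 13362
30–39: 11021 * 0.946 = 10426
40–49: 15634 * 0.926 = 14477
50–59: 17224 * 0.924 = 15915
60–69: 16447 * 0.911 = 14983
Net migration: 30–39 − 70 → 10356
End of period: [10359, 12695, 13362, 10356, 14477, 15915, 14983]
Total: 97900 → 92147; change = -5753; percentage change = -5.9%

-5.9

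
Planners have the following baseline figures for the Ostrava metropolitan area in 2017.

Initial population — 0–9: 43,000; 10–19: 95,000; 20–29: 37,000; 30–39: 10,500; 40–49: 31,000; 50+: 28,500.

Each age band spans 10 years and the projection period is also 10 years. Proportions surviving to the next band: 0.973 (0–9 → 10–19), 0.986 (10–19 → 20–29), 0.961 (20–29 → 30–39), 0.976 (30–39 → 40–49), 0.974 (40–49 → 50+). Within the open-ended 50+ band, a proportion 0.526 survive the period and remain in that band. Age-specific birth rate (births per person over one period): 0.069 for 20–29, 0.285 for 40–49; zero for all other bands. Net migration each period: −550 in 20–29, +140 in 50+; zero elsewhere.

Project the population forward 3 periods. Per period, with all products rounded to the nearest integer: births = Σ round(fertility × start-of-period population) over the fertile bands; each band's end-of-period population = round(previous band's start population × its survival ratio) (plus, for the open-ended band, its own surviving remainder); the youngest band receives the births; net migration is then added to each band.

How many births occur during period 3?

12700

[period 1]
Births: 37000 × 0.069 = 2553, 31000 × 0.285 = 8835 — total 11388
10–19: 43000 × 0.973 = 41839
20–29: 95000 × 0.986 = 93670
30–39: 37000 × 0.961 = 35557
40–49: 10500 × 0.976 = 10248
50+: 31000 × 0.974 + 28500 × 0.526 = 30194 + 14991 = 45185
Net migration: 20–29 − 550 → 93120; 50+ + 140 → 45325
→ [11388, 41839, 93120, 35557, 10248, 45325]
[period 2]
Births: 93120 × 0.069 = 6425, 10248 × 0.285 = 2921 — total 9346
10–19: 11388 × 0.973 = 11081
20–29: 41839 × 0.986 = 41253
30–39: 93120 × 0.961 = 89488
40–49: 35557 × 0.976 = 34704
50+: 10248 × 0.974 + 45325 × 0.526 = 9982 + 23841 = 33823
Net migration: 20–29 − 550 → 40703; 50+ + 140 → 33963
→ [9346, 11081, 40703, 89488, 34704, 33963]
[period 3]
Births: 40703 × 0.069 = 2809, 34704 × 0.285 = 9891 — total 12700
10–19: 9346 × 0.973 = 9094
20–29: 11081 × 0.986 = 10926
30–39: 40703 × 0.961 = 39116
40–49: 89488 × 0.976 = 87340
50+: 34704 × 0.974 + 33963 × 0.526 = 33802 + 17865 = 51667
Net migration: 20–29 − 550 → 10376; 50+ + 140 → 51807
→ [12700, 9094, 10376, 39116, 87340, 51807]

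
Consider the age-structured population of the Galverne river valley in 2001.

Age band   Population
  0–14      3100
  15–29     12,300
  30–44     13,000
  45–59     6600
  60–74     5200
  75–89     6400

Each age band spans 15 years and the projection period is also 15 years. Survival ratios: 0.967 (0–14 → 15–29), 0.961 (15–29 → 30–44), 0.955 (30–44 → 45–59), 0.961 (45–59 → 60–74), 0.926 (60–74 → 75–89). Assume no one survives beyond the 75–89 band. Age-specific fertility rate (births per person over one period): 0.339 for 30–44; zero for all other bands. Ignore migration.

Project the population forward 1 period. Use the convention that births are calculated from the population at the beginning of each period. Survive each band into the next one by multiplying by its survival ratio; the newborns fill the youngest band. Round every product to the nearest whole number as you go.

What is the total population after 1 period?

42798

[period 1]
Births: 13000 * 0.339 = 4407
15–29: 3100 * 0.967 = 2998
30–44: 12300 * 0.961 = 11820
45–59: 13000 * 0.955 = 12415
60–74: 6600 * 0.961 = 6343
75–89: 5200 * 0.926 = 4815
→ [4407, 2998, 11820, 12415, 6343, 4815]
Total after period 1: 4407 + 2998 + 11820 + 12415 + 6343 + 4815 = 42798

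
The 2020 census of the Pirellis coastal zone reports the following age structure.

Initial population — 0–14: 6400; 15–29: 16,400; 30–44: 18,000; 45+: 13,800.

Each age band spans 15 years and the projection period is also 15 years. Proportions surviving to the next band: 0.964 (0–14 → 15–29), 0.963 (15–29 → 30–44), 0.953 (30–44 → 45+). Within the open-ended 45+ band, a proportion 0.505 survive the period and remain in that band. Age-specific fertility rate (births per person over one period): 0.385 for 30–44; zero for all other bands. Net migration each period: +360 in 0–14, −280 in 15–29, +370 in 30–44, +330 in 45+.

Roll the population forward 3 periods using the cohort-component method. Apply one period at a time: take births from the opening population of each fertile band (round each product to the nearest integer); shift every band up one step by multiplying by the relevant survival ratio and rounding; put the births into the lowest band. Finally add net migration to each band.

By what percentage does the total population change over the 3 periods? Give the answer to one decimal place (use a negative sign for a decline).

After projecting period 1:
Births: 18000 × 0.385 = 6930
15–29: 6400 × 0.964 = 6170
30–44: 16400 × 0.963 = 15793
45+: 18000 × 0.953 + 13800 × 0.505 = 17154 + 6969 = 24123
Net migration: 0–14 + 360 → 7290; 15–29 − 280 → 5890; 30–44 + 370 → 16163; 45+ + 330 → 24453
→ [7290, 5890, 16163, 24453]
After projecting period 2:
Births: 16163 × 0.385 = 6223
15–29: 7290 × 0.964 = 7028
30–44: 5890 × 0.963 = 5672
45+: 16163 × 0.953 + 24453 × 0.505 = 15403 + 12349 = 27752
Net migration: 0–14 + 360 → 6583; 15–29 − 280 → 6748; 30–44 + 370 → 6042; 45+ + 330 → 28082
→ [6583, 6748, 6042, 28082]
After projecting period 3:
Births: 6042 × 0.385 = 2326
15–29: 6583 × 0.964 = 6346
30–44: 6748 × 0.963 = 6498
45+: 6042 × 0.953 + 28082 × 0.505 = 5758 + 14181 = 19939
Net migration: 0–14 + 360 → 2686; 15–29 − 280 → 6066; 30–44 + 370 → 6868; 45+ + 330 → 20269
→ [2686, 6066, 6868, 20269]
Total: 54600 → 35889; change = -18711; percentage change = -34.3%

-34.3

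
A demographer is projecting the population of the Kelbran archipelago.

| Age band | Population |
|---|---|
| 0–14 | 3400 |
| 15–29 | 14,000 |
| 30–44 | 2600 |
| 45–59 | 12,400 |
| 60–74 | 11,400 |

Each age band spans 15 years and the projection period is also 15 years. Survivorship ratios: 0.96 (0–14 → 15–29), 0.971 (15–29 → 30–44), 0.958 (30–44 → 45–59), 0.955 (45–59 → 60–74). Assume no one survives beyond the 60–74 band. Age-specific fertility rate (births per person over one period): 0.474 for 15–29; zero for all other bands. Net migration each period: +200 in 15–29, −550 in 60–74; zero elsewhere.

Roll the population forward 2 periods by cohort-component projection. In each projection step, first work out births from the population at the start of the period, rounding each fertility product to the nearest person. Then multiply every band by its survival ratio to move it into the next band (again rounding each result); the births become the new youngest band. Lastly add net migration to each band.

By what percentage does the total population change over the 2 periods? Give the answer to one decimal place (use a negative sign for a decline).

-39.7

Numbering the bands 1..5 from youngest to oldest:
After projecting period 1:
Births: 14000 × 0.474 = 6636
Band 2: 3400 × 0.96 = 3264
Band 3: 14000 × 0.971 = 13594
Band 4: 2600 × 0.958 = 2491
Band 5: 12400 × 0.955 = 11842
Net migration: Band 2 + 200 → 3464; Band 5 − 550 → 11292
Population now: 0–14=6636, 15–29=3464, 30–44=13594, 45–59=2491, 60–74=11292
After projecting period 2:
Births: 3464 × 0.474 = 1642
Band 2: 6636 × 0.96 = 6371
Band 3: 3464 × 0.971 = 3364
Band 4: 13594 × 0.958 = 13023
Band 5: 2491 × 0.955 = 2379
Net migration: Band 2 + 200 → 6571; Band 5 − 550 → 1829
Population now: 0–14=1642, 15–29=6571, 30–44=3364, 45–59=13023, 60–74=1829
Total: 43800 → 26429; change = -17371; percentage change = -39.7%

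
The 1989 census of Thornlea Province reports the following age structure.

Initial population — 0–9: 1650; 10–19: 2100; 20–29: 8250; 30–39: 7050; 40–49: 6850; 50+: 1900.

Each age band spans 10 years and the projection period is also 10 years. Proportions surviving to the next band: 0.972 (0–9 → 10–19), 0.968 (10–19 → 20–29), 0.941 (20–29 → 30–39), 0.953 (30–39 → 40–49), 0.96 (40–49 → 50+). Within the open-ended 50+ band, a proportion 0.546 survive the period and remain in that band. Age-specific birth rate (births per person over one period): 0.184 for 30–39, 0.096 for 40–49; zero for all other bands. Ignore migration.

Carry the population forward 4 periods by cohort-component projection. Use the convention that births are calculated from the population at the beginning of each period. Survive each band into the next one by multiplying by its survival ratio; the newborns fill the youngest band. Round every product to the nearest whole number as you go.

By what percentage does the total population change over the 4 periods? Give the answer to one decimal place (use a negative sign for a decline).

-44.8

— Period 1 —
Births: 7050 × 0.184 = 1297  |  6850 × 0.096 = 658 → 1955
10–19: 1650 × 0.972 = 1604
20–29: 2100 × 0.968 = 2033
30–39: 8250 × 0.941 = 7763
40–49: 7050 × 0.953 = 6719
50+: 6850 × 0.96 + 1900 × 0.546 = 6576 + 1037 = 7613
End of period: [1955, 1604, 2033, 7763, 6719, 7613]
— Period 2 —
Births: 7763 × 0.184 = 1428  |  6719 × 0.096 = 645 → 2073
10–19: 1955 × 0.972 = 1900
20–29: 1604 × 0.968 = 1553
30–39: 2033 × 0.941 = 1913
40–49: 7763 × 0.953 = 7398
50+: 6719 × 0.96 + 7613 × 0.546 = 6450 + 4157 = 10607
End of period: [2073, 1900, 1553, 1913, 7398, 10607]
— Period 3 —
Births: 1913 × 0.184 = 352  |  7398 × 0.096 = 710 → 1062
10–19: 2073 × 0.972 = 2015
20–29: 1900 × 0.968 = 1839
30–39: 1553 × 0.941 = 1461
40–49: 1913 × 0.953 = 1823
50+: 7398 × 0.96 + 10607 × 0.546 = 7102 + 5791 = 12893
End of period: [1062, 2015, 1839, 1461, 1823, 12893]
— Period 4 —
Births: 1461 × 0.184 = 269  |  1823 × 0.096 = 175 → 444
10–19: 1062 × 0.972 = 1032
20–29: 2015 × 0.968 = 1951
30–39: 1839 × 0.941 = 1730
40–49: 1461 × 0.953 = 1392
50+: 1823 × 0.96 + 12893 × 0.546 = 1750 + 7040 = 8790
End of period: [444, 1032, 1951, 1730, 1392, 8790]
Total: 27800 → 15339; change = -12461; percentage change = -44.8%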